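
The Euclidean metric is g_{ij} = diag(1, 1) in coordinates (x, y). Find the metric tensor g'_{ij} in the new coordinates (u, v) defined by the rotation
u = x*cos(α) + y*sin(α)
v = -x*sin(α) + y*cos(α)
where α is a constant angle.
Invert the transformation: x = u*cos(α) - v*sin(α), y = u*sin(α) + v*cos(α)
g'_{ij} = (∂x^k/∂x'^i)(∂x^l/∂x'^j) g_{kl}; with g_{kl} = δ_{kl} this is Σ_k (∂x^k/∂x'^i)(∂x^k/∂x'^j).
Jacobian: ∂x/∂u = cos(α), ∂x/∂v = -sin(α), ∂y/∂u = sin(α), ∂y/∂v = cos(α)
g'_{uu} = (cos(α))(cos(α)) + (sin(α))(sin(α)) = 1
g'_{uv} = (cos(α))(-sin(α)) + (sin(α))(cos(α)) = 0
g'_{vv} = (-sin(α))(-sin(α)) + (cos(α))(cos(α)) = 1
g'_{ij} = diag(1, 1)
The Euclidean metric is invariant under rotations.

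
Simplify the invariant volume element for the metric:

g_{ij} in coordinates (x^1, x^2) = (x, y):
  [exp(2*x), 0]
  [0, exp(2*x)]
det(g) = exp(4*x)
√|det(g)| = exp(2*x)
Volume element: dV = exp(2*x) dx dy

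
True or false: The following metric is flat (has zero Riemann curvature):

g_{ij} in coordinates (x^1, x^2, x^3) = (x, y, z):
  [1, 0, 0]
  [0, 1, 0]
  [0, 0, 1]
All metric components are constant, so every Christoffel symbol vanishes and R^i_{jkl} = 0.
True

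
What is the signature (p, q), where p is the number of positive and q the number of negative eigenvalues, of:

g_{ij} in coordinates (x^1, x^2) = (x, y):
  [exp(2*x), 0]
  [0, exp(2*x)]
The metric is diagonal, so its eigenvalues are the diagonal entries: exp(2*x), exp(2*x) (at a generic point, where coordinate-dependent entries are positive).
2 positive, 0 negative.
(2, 0) - Riemannian (positive definite)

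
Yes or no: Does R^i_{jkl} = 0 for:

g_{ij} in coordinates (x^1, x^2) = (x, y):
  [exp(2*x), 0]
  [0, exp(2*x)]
Non-zero Christoffel symbols:
Γ^x_{x x} = 1
Γ^x_{y y} = -1
Γ^y_{x y} = 1
Ricci tensor: R_{xx} = 0, R_{xy} = 0, R_{yy} = 0
All R_{ij} vanish; in 2 dimensions the Riemann tensor is fully determined by the Ricci tensor, so R^i_{jkl} = 0: the metric is flat (curvilinear coordinates on flat space).
Yes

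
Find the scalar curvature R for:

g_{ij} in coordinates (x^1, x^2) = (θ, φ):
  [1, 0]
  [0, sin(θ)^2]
Non-zero Christoffel symbols (Γ^k_{ij} = Γ^k_{ji}):
Γ^θ_{φ φ} = -sin(2*θ)/2
Γ^φ_{θ φ} = 1/tan(θ)
Ricci tensor (R_{ij} = R^k_{ikj}): R_{θθ} = 1, R_{θφ} = 0, R_{φφ} = sin(θ)^2
Inverse metric: g^{θθ} = 1, g^{φφ} = 1/sin(θ)^2
R = g^{ij} R_{ij} = (1)(1) + (1/sin(θ)^2)(sin(θ)^2) = 2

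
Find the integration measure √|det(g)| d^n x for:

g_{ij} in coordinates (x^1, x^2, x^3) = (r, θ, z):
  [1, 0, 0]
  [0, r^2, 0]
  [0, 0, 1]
det(g) = r^2
√|det(g)| = r
Volume element: dV = r dr dθ dz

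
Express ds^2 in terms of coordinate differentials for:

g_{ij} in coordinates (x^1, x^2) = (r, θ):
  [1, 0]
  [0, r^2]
ds^2 = g_{ij} dx^i dx^j; only the non-zero components contribute.
ds^2 = dr^2 + r^2 dθ^2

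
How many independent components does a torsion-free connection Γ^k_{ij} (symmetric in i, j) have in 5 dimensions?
Γ^k_{ij} has n choices for the upper index and n(n+1)/2 independent symmetric lower index pairs.
Total = 5 × 5×6/2 = 5 × 15 = 75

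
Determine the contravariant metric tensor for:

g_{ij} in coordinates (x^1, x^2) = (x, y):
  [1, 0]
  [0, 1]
The metric is diagonal, so g^{ij} is diagonal with entries 1/g_{ii}: diag(1, 1).
g^{ij}:
  [1, 0]
  [0, 1]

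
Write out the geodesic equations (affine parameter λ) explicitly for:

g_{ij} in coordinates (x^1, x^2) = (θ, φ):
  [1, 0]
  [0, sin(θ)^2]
Geodesic equation: d^2x^k/dλ^2 + Γ^k_{ij} (dx^i/dλ)(dx^j/dλ) = 0.
Non-zero Christoffel symbols:
Γ^θ_{φ φ} = -sin(2*θ)/2
Γ^φ_{θ φ} = 1/tan(θ)
Substituting (the symmetric pair Γ^k_{ij}, Γ^k_{ji} combines into a factor 2):
d^2θ/dλ^2 - (sin(2*θ)/2) (dφ/dλ)^2 = 0
d^2φ/dλ^2 + (2/tan(θ)) (dθ/dλ)(dφ/dλ) = 0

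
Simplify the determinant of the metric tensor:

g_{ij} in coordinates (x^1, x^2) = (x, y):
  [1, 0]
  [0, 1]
For a 2×2 metric: det(g) = g_{11}·g_{22} - g_{12}·g_{21}
= (1)·(1) - (0)·(0)
= 1 - 0
det(g) = 1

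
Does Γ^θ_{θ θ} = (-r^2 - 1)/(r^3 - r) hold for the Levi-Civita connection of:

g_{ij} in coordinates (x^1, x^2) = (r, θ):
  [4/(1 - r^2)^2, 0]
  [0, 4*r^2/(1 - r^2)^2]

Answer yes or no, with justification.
Γ^θ_{θ θ} = (1/2) g^{θθ} (∂_θ g_{θθ} + ∂_θ g_{θθ} - ∂_θ g_{θθ}) = (1/2)((1 - r^2)^2/(4*r^2))((0) + (0) - (0)) = 0
This differs from the proposed value (-r^2 - 1)/(r^3 - r).
No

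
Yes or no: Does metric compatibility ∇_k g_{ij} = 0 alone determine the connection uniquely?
One also needs vanishing torsion; metric compatibility plus torsion-freeness singles out the Levi-Civita connection.
No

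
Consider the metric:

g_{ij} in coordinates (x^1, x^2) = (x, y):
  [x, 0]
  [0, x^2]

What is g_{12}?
With x^1 = x, x^2 = y, g_{12} = g_{xy} is the row-1, column-2 entry of the matrix.
g_{12} = 0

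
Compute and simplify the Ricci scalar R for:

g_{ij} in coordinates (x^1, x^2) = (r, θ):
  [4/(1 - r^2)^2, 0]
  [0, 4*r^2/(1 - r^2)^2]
Non-zero Christoffel symbols (Γ^k_{ij} = Γ^k_{ji}):
Γ^r_{r r} = 2*r/(1 - r^2)
Γ^r_{θ θ} = (r^3 + r)/(r^2 - 1)
Γ^θ_{r θ} = (-r^2 - 1)/(r^3 - r)
Ricci tensor (R_{ij} = R^k_{ikj}): R_{rr} = -4/(r^2 - 1)^2, R_{rθ} = 0, R_{θθ} = -4*r^2/(r^2 - 1)^2
Inverse metric: g^{rr} = (1 - r^2)^2/4, g^{θθ} = (1 - r^2)^2/(4*r^2)
R = g^{ij} R_{ij} = ((1 - r^2)^2/4)(-4/(r^2 - 1)^2) + ((1 - r^2)^2/(4*r^2))(-4*r^2/(r^2 - 1)^2) = -2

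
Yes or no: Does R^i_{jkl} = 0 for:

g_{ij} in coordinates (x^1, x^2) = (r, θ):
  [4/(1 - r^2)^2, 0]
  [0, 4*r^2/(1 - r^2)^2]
Non-zero Christoffel symbols:
Γ^r_{r r} = 2*r/(1 - r^2)
Γ^r_{θ θ} = (r^3 + r)/(r^2 - 1)
Γ^θ_{r θ} = (-r^2 - 1)/(r^3 - r)
Ricci tensor: R_{rr} = -4/(r^2 - 1)^2, R_{rθ} = 0, R_{θθ} = -4*r^2/(r^2 - 1)^2
The Ricci tensor is non-zero, so the Riemann tensor is non-zero: not flat.
No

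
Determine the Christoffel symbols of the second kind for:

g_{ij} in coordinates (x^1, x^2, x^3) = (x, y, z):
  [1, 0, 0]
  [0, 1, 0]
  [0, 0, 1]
Using Γ^k_{ij} = (1/2) g^{km} (∂_i g_{mj} + ∂_j g_{mi} - ∂_m g_{ij}); the metric is diagonal, so only the m = k term contributes.
Every metric component is constant, so all ∂_m g_{ij} = 0 and every Christoffel symbol vanishes.
All Christoffel symbols are zero.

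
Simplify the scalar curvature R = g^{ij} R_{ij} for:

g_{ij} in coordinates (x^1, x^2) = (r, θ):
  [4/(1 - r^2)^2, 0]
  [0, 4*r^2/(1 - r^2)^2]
Non-zero Christoffel symbols (Γ^k_{ij} = Γ^k_{ji}):
Γ^r_{r r} = 2*r/(1 - r^2)
Γ^r_{θ θ} = (r^3 + r)/(r^2 - 1)
Γ^θ_{r θ} = (-r^2 - 1)/(r^3 - r)
Ricci tensor (R_{ij} = R^k_{ikj}): R_{rr} = -4/(r^2 - 1)^2, R_{rθ} = 0, R_{θθ} = -4*r^2/(r^2 - 1)^2
Inverse metric: g^{rr} = (1 - r^2)^2/4, g^{θθ} = (1 - r^2)^2/(4*r^2)
R = g^{ij} R_{ij} = ((1 - r^2)^2/4)(-4/(r^2 - 1)^2) + ((1 - r^2)^2/(4*r^2))(-4*r^2/(r^2 - 1)^2) = -2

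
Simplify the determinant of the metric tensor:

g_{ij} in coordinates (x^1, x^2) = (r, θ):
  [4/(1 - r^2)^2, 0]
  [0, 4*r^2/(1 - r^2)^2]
For a 2×2 metric: det(g) = g_{11}·g_{22} - g_{12}·g_{21}
= (4/(1 - r^2)^2)·(4*r^2/(1 - r^2)^2) - (0)·(0)
= 16*r^2/(1 - r^2)^4 - 0
det(g) = 16*r^2/(1 - r^2)^4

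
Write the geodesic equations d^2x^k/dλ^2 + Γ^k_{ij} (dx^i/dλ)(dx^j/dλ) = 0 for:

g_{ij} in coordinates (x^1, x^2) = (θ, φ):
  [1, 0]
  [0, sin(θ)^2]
Geodesic equation: d^2x^k/dλ^2 + Γ^k_{ij} (dx^i/dλ)(dx^j/dλ) = 0.
Non-zero Christoffel symbols:
Γ^θ_{φ φ} = -sin(2*θ)/2
Γ^φ_{θ φ} = 1/tan(θ)
Substituting (the symmetric pair Γ^k_{ij}, Γ^k_{ji} combines into a factor 2):
d^2θ/dλ^2 - (sin(2*θ)/2) (dφ/dλ)^2 = 0
d^2φ/dλ^2 + (2/tan(θ)) (dθ/dλ)(dφ/dλ) = 0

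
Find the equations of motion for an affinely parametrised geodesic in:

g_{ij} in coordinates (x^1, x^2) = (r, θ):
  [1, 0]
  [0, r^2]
Geodesic equation: d^2x^k/dλ^2 + Γ^k_{ij} (dx^i/dλ)(dx^j/dλ) = 0.
Non-zero Christoffel symbols:
Γ^r_{θ θ} = -r
Γ^θ_{r θ} = 1/r
Substituting (the symmetric pair Γ^k_{ij}, Γ^k_{ji} combines into a factor 2):
d^2r/dλ^2 - r (dθ/dλ)^2 = 0
d^2θ/dλ^2 + (2/r) (dr/dλ)(dθ/dλ) = 0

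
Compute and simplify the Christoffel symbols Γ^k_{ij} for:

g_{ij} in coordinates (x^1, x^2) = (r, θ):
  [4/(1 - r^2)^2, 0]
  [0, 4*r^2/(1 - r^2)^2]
Using Γ^k_{ij} = (1/2) g^{km} (∂_i g_{mj} + ∂_j g_{mi} - ∂_m g_{ij}); the metric is diagonal, so only the m = k term contributes.
Non-zero symbols (using the symmetry Γ^k_{ij} = Γ^k_{ji}):
Γ^r_{r r} = (1/2) g^{rr} (∂_r g_{rr} + ∂_r g_{rr} - ∂_r g_{rr}) = (1/2)((1 - r^2)^2/4)((16*r/(1 - r^2)^3) + (16*r/(1 - r^2)^3) - (16*r/(1 - r^2)^3)) = 2*r/(1 - r^2)
Γ^r_{θ θ} = (1/2) g^{rr} (∂_θ g_{rθ} + ∂_θ g_{rθ} - ∂_r g_{θθ}) = (1/2)((1 - r^2)^2/4)((0) + (0) - (-8*(r^3 + r)/(r^2 - 1)^3)) = (r^3 + r)/(r^2 - 1)
Γ^θ_{r θ} = (1/2) g^{θθ} (∂_r g_{θθ} + ∂_θ g_{θr} - ∂_θ g_{rθ}) = (1/2)((1 - r^2)^2/(4*r^2))((-8*(r^3 + r)/(r^2 - 1)^3) + (0) - (0)) = (-r^2 - 1)/(r^3 - r)
All other Christoffel symbols are zero.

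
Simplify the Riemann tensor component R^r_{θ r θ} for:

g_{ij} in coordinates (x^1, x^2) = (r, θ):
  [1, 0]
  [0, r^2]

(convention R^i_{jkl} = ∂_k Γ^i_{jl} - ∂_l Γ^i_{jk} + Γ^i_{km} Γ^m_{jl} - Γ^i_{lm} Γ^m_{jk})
Non-zero Christoffel symbols (Γ^k_{ij} = Γ^k_{ji}):
Γ^r_{θ θ} = -r
Γ^θ_{r θ} = 1/r
R^r_{θ r θ} = ∂_r Γ^r_{θ θ} - ∂_θ Γ^r_{θ r} + Γ^r_{r m} Γ^m_{θ θ} - Γ^r_{θ m} Γ^m_{θ r}
  = (-1) - (0) + (0) - (-1) = 0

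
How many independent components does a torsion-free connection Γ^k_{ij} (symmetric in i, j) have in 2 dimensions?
Γ^k_{ij} has n choices for the upper index and n(n+1)/2 independent symmetric lower index pairs.
Total = 2 × 2×3/2 = 2 × 3 = 6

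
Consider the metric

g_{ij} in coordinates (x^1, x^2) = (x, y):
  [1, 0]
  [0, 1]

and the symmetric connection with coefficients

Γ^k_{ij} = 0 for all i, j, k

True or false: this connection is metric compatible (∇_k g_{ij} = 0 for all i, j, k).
Using ∇_k g_{ij} = ∂_k g_{ij} - Γ^m_{ki} g_{mj} - Γ^m_{kj} g_{im}:
e.g. ∇_y g_{xx} = (0) - (0) - (0) = 0
Every component ∇_k g_{ij} vanishes: the connection is metric compatible.
True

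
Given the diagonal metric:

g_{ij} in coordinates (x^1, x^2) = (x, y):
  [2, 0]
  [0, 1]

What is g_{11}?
With x^1 = x, x^2 = y, g_{11} = g_{xx} is the row-1, column-1 entry of the matrix.
g_{11} = 2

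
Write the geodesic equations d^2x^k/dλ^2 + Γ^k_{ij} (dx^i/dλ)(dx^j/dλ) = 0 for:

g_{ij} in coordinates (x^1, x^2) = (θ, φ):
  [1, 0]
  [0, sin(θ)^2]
Geodesic equation: d^2x^k/dλ^2 + Γ^k_{ij} (dx^i/dλ)(dx^j/dλ) = 0.
Non-zero Christoffel symbols:
Γ^θ_{φ φ} = -sin(2*θ)/2
Γ^φ_{θ φ} = 1/tan(θ)
Substituting (the symmetric pair Γ^k_{ij}, Γ^k_{ji} combines into a factor 2):
d^2θ/dλ^2 - (sin(2*θ)/2) (dφ/dλ)^2 = 0
d^2φ/dλ^2 + (2/tan(θ)) (dθ/dλ)(dφ/dλ) = 0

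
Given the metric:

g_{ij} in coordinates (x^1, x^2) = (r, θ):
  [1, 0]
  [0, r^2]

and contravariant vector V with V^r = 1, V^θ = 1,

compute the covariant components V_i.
V_i = g_{ij} V^j:
V_r = (1)(1) + (0)(1) = 1
V_θ = (0)(1) + (r^2)(1) = r^2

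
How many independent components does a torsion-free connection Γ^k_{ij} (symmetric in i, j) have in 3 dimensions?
Γ^k_{ij} has n choices for the upper index and n(n+1)/2 independent symmetric lower index pairs.
Total = 3 × 3×4/2 = 3 × 6 = 18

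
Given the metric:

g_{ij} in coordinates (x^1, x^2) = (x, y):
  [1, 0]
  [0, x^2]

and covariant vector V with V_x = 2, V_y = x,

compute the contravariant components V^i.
Inverse metric (diagonal): g^{xx} = 1, g^{yy} = 1/x^2
V^i = g^{ij} V_j:
V^x = (1)(2) + (0)(x) = 2
V^y = (0)(2) + (1/x^2)(x) = 1/x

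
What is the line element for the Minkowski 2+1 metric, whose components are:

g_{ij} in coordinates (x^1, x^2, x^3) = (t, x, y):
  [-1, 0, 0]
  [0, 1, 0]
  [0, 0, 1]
ds^2 = g_{ij} dx^i dx^j; only the non-zero components contribute.
ds^2 = -dt^2 + dx^2 + dy^2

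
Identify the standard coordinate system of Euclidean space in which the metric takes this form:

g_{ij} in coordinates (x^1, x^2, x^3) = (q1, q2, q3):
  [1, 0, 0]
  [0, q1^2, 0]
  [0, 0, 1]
The line element ds^2 = dq1^2 + q1^2 dq2^2 + dq3^2 is dr^2 + r^2 dθ^2 + dz^2 with q1 = r, q2 = θ, q3 = z.
cylindrical coordinates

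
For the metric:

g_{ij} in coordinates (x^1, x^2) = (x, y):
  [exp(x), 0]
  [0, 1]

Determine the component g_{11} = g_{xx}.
With x^1 = x, x^2 = y, g_{11} = g_{xx} is the row-1, column-1 entry of the matrix.
g_{11} = exp(x)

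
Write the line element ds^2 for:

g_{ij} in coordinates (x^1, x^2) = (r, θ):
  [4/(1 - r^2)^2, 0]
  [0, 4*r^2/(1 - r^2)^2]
ds^2 = g_{ij} dx^i dx^j; only the non-zero components contribute.
ds^2 = (4/(1 - r^2)^2) dr^2 + (4*r^2/(1 - r^2)^2) dθ^2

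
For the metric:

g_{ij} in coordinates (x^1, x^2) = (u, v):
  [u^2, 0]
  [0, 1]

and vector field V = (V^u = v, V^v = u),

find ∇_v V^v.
Non-zero Christoffel symbols:
Γ^u_{u u} = 1/u
∇_v V^v = ∂_v V^v + Γ^v_{v j} V^j
  = (0) + (0)(v) + (0)(u)
  = 0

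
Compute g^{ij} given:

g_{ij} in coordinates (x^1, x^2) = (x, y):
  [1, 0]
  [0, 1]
The metric is diagonal, so g^{ij} is diagonal with entries 1/g_{ii}: diag(1, 1).
g^{ij}:
  [1, 0]
  [0, 1]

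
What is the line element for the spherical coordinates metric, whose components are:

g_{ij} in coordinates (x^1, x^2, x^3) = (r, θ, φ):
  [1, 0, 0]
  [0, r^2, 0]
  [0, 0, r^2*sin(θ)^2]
ds^2 = g_{ij} dx^i dx^j; only the non-zero components contribute.
ds^2 = dr^2 + r^2 dθ^2 + r^2*sin(θ)^2 dφ^2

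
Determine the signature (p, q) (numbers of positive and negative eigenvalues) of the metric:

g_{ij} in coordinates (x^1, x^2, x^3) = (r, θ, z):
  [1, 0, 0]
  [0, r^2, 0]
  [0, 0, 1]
The metric is diagonal, so its eigenvalues are the diagonal entries: 1, r^2, 1 (at a generic point, where coordinate-dependent entries are positive).
3 positive, 0 negative.
(3, 0) - Riemannian (positive definite)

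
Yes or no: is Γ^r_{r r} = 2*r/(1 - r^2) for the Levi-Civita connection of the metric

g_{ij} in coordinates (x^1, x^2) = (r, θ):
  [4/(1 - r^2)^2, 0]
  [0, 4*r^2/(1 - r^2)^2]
Γ^r_{r r} = (1/2) g^{rr} (∂_r g_{rr} + ∂_r g_{rr} - ∂_r g_{rr}) = (1/2)((1 - r^2)^2/4)((16*r/(1 - r^2)^3) + (16*r/(1 - r^2)^3) - (16*r/(1 - r^2)^3)) = 2*r/(1 - r^2)
This equals the proposed value 2*r/(1 - r^2).
Yes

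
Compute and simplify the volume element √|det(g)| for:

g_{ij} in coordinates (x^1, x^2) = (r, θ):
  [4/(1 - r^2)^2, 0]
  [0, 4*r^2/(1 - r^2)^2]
det(g) = 16*r^2/(1 - r^2)^4
√|det(g)| = 4*r/(r^2 - 1)^2
Volume element: dV = 4*r/(r^2 - 1)^2 dr dθ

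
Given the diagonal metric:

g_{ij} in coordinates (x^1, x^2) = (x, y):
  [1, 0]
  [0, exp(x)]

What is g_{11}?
With x^1 = x, x^2 = y, g_{11} = g_{xx} is the row-1, column-1 entry of the matrix.
g_{11} = 1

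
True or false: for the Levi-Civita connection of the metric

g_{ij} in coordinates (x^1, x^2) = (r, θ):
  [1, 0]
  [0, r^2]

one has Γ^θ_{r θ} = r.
Γ^θ_{r θ} = (1/2) g^{θθ} (∂_r g_{θθ} + ∂_θ g_{θr} - ∂_θ g_{rθ}) = (1/2)(1/r^2)((2*r) + (0) - (0)) = 1/r
This differs from the proposed value r.
False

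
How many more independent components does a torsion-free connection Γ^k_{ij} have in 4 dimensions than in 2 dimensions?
Independent components in n dimensions: n × n(n+1)/2 = n^2(n+1)/2.
4D: 4 × 10 = 40
2D: 2 × 3 = 6
Difference = 40 - 6 = 34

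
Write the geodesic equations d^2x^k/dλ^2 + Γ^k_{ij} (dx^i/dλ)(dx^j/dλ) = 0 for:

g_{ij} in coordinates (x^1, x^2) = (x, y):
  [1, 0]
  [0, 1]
Geodesic equation: d^2x^k/dλ^2 + Γ^k_{ij} (dx^i/dλ)(dx^j/dλ) = 0.
All Christoffel symbols vanish, so the geodesics are straight lines:
d^2x/dλ^2 = 0
d^2y/dλ^2 = 0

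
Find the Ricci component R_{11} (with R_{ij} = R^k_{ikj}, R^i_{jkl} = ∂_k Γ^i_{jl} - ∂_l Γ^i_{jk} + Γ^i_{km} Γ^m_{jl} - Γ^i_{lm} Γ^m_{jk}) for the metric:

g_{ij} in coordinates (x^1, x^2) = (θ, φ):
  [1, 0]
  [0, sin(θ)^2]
Non-zero Christoffel symbols (Γ^k_{ij} = Γ^k_{ji}):
Γ^θ_{φ φ} = -sin(2*θ)/2
Γ^φ_{θ φ} = 1/tan(θ)
R^θ_{θ θ θ} = 0 (a repeated index in an antisymmetric pair)
R^φ_{θ φ θ} = ∂_φ Γ^φ_{θ θ} - ∂_θ Γ^φ_{θ φ} + Γ^φ_{φ m} Γ^m_{θ θ} - Γ^φ_{θ m} Γ^m_{θ φ}
  = (0) - (-1/sin(θ)^2) + (0) - (1/tan(θ)^2) = 1
R_{θθ} = R^θ_{θ θ θ} + R^φ_{θ φ θ} = (0) + (1) = 1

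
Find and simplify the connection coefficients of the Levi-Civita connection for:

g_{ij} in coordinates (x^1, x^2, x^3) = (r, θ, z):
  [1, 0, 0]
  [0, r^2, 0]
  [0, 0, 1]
Using Γ^k_{ij} = (1/2) g^{km} (∂_i g_{mj} + ∂_j g_{mi} - ∂_m g_{ij}); the metric is diagonal, so only the m = k term contributes.
Non-zero symbols (using the symmetry Γ^k_{ij} = Γ^k_{ji}):
Γ^r_{θ θ} = (1/2) g^{rr} (∂_θ g_{rθ} + ∂_θ g_{rθ} - ∂_r g_{θθ}) = (1/2)(1)((0) + (0) - (2*r)) = -r
Γ^θ_{r θ} = (1/2) g^{θθ} (∂_r g_{θθ} + ∂_θ g_{θr} - ∂_θ g_{rθ}) = (1/2)(1/r^2)((2*r) + (0) - (0)) = 1/r
All other Christoffel symbols are zero.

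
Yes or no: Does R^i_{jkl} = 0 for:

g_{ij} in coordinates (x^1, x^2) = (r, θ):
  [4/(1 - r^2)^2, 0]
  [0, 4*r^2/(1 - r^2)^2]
Non-zero Christoffel symbols:
Γ^r_{r r} = 2*r/(1 - r^2)
Γ^r_{θ θ} = (r^3 + r)/(r^2 - 1)
Γ^θ_{r θ} = (-r^2 - 1)/(r^3 - r)
Ricci tensor: R_{rr} = -4/(r^2 - 1)^2, R_{rθ} = 0, R_{θθ} = -4*r^2/(r^2 - 1)^2
The Ricci tensor is non-zero, so the Riemann tensor is non-zero: not flat.
No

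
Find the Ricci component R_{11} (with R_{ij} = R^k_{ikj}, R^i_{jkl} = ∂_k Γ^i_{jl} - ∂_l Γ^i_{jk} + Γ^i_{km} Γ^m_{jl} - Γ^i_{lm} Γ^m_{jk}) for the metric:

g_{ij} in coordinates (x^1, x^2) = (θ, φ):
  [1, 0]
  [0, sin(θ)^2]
Non-zero Christoffel symbols (Γ^k_{ij} = Γ^k_{ji}):
Γ^θ_{φ φ} = -sin(2*θ)/2
Γ^φ_{θ φ} = 1/tan(θ)
R^θ_{θ θ θ} = 0 (a repeated index in an antisymmetric pair)
R^φ_{θ φ θ} = ∂_φ Γ^φ_{θ θ} - ∂_θ Γ^φ_{θ φ} + Γ^φ_{φ m} Γ^m_{θ θ} - Γ^φ_{θ m} Γ^m_{θ φ}
  = (0) - (-1/sin(θ)^2) + (0) - (1/tan(θ)^2) = 1
R_{θθ} = R^θ_{θ θ θ} + R^φ_{θ φ θ} = (0) + (1) = 1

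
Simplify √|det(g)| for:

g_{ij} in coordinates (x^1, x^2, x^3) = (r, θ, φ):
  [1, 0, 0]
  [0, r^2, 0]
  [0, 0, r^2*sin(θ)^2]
det(g) = r^4*sin(θ)^2
√|det(g)| = r^2*sin(θ) (taking 0 < θ < π so that |sin(θ)| = sin(θ))
Volume element: dV = r^2*sin(θ) dr dθ dφ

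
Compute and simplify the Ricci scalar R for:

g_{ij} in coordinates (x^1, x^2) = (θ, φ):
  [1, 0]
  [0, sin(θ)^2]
Non-zero Christoffel symbols (Γ^k_{ij} = Γ^k_{ji}):
Γ^θ_{φ φ} = -sin(2*θ)/2
Γ^φ_{θ φ} = 1/tan(θ)
Ricci tensor (R_{ij} = R^k_{ikj}): R_{θθ} = 1, R_{θφ} = 0, R_{φφ} = sin(θ)^2
Inverse metric: g^{θθ} = 1, g^{φφ} = 1/sin(θ)^2
R = g^{ij} R_{ij} = (1)(1) + (1/sin(θ)^2)(sin(θ)^2) = 2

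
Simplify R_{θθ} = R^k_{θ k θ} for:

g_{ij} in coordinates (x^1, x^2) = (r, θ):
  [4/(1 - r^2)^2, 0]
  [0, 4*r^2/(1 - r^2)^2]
Non-zero Christoffel symbols (Γ^k_{ij} = Γ^k_{ji}):
Γ^r_{r r} = 2*r/(1 - r^2)
Γ^r_{θ θ} = (r^3 + r)/(r^2 - 1)
Γ^θ_{r θ} = (-r^2 - 1)/(r^3 - r)
R^r_{θ r θ} = ∂_r Γ^r_{θ θ} - ∂_θ Γ^r_{θ r} + Γ^r_{r m} Γ^m_{θ θ} - Γ^r_{θ m} Γ^m_{θ r}
  = ((r^4 - 4*r^2 - 1)/(r^2 - 1)^2) - (0) + (-2*r^2*(r^2 + 1)/(r^2 - 1)^2) - (-(r^2 + 1)^2/(r^2 - 1)^2) = -4*r^2/(r^2 - 1)^2
R^θ_{θ θ θ} = 0 (a repeated index in an antisymmetric pair)
R_{θθ} = R^r_{θ r θ} + R^θ_{θ θ θ} = (-4*r^2/(r^2 - 1)^2) + (0) = -4*r^2/(r^2 - 1)^2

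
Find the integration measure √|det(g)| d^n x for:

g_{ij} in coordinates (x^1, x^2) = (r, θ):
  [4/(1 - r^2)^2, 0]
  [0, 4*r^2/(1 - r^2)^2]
det(g) = 16*r^2/(1 - r^2)^4
√|det(g)| = 4*r/(r^2 - 1)^2
Volume element: dV = 4*r/(r^2 - 1)^2 dr dθ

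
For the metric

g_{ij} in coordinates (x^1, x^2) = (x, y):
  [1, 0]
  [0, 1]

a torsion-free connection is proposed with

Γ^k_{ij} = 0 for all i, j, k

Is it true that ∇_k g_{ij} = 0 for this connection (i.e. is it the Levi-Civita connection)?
Using ∇_k g_{ij} = ∂_k g_{ij} - Γ^m_{ki} g_{mj} - Γ^m_{kj} g_{im}:
e.g. ∇_x g_{xx} = (0) - (0) - (0) = 0
Every component ∇_k g_{ij} vanishes: the connection is metric compatible.
Yes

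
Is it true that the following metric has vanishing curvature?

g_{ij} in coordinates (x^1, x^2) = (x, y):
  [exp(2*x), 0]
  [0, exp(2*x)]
Non-zero Christoffel symbols:
Γ^x_{x x} = 1
Γ^x_{y y} = -1
Γ^y_{x y} = 1
Ricci tensor: R_{xx} = 0, R_{xy} = 0, R_{yy} = 0
All R_{ij} vanish; in 2 dimensions the Riemann tensor is fully determined by the Ricci tensor, so R^i_{jkl} = 0: the metric is flat (curvilinear coordinates on flat space).
Yes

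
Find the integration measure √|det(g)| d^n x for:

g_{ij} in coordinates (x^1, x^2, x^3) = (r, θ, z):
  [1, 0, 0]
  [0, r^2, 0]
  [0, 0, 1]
det(g) = r^2
√|det(g)| = r
Volume element: dV = r dr dθ dz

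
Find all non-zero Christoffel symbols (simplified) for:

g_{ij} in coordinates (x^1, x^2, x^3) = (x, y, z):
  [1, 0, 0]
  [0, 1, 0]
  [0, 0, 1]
Using Γ^k_{ij} = (1/2) g^{km} (∂_i g_{mj} + ∂_j g_{mi} - ∂_m g_{ij}); the metric is diagonal, so only the m = k term contributes.
Every metric component is constant, so all ∂_m g_{ij} = 0 and every Christoffel symbol vanishes.
All Christoffel symbols are zero.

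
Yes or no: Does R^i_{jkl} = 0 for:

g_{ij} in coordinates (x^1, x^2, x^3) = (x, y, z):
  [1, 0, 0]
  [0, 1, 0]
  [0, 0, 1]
All metric components are constant, so every Christoffel symbol vanishes and R^i_{jkl} = 0.
Yes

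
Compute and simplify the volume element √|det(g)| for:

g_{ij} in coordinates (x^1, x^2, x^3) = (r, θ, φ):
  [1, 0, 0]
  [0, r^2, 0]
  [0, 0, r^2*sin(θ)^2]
det(g) = r^4*sin(θ)^2
√|det(g)| = r^2*sin(θ) (taking 0 < θ < π so that |sin(θ)| = sin(θ))
Volume element: dV = r^2*sin(θ) dr dθ dφ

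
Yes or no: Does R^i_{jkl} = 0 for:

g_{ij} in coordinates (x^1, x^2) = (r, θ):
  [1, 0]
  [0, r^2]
Non-zero Christoffel symbols:
Γ^r_{θ θ} = -r
Γ^θ_{r θ} = 1/r
Ricci tensor: R_{rr} = 0, R_{rθ} = 0, R_{θθ} = 0
All R_{ij} vanish; in 2 dimensions the Riemann tensor is fully determined by the Ricci tensor, so R^i_{jkl} = 0: the metric is flat (curvilinear coordinates on flat space).
Yes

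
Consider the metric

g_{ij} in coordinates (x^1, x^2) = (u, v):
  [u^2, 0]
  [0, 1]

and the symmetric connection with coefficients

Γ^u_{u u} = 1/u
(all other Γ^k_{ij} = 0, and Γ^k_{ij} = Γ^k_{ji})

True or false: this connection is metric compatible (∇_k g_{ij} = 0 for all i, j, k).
Using ∇_k g_{ij} = ∂_k g_{ij} - Γ^m_{ki} g_{mj} - Γ^m_{kj} g_{im}:
e.g. ∇_u g_{uu} = (2*u) - (u) - (u) = 0
Every component ∇_k g_{ij} vanishes: the connection is metric compatible.
True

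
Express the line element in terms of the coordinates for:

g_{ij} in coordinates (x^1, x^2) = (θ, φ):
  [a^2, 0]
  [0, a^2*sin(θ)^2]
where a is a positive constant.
ds^2 = g_{ij} dx^i dx^j; only the non-zero components contribute.
ds^2 = a^2 dθ^2 + a^2*sin(θ)^2 dφ^2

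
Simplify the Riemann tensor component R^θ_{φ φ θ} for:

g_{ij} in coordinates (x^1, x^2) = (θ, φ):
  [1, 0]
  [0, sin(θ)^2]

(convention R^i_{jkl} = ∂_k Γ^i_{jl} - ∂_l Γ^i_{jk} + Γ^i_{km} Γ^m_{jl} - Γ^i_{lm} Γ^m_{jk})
Non-zero Christoffel symbols (Γ^k_{ij} = Γ^k_{ji}):
Γ^θ_{φ φ} = -sin(2*θ)/2
Γ^φ_{θ φ} = 1/tan(θ)
R^θ_{φ φ θ} = ∂_φ Γ^θ_{φ θ} - ∂_θ Γ^θ_{φ φ} + Γ^θ_{φ m} Γ^m_{φ θ} - Γ^θ_{θ m} Γ^m_{φ φ}
  = (0) - (-cos(2*θ)) + (-cos(θ)^2) - (0) = -sin(θ)^2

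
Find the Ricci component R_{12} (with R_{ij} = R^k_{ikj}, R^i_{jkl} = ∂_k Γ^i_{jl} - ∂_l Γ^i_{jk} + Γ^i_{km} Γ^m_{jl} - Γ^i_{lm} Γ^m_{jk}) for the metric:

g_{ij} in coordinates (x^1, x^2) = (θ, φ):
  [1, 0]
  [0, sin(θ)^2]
Non-zero Christoffel symbols (Γ^k_{ij} = Γ^k_{ji}):
Γ^θ_{φ φ} = -sin(2*θ)/2
Γ^φ_{θ φ} = 1/tan(θ)
R^θ_{θ θ φ} = 0 (a repeated index in an antisymmetric pair)
R^φ_{θ φ φ} = 0 (a repeated index in an antisymmetric pair)
R_{θφ} = R^θ_{θ θ φ} + R^φ_{θ φ φ} = (0) + (0) = 0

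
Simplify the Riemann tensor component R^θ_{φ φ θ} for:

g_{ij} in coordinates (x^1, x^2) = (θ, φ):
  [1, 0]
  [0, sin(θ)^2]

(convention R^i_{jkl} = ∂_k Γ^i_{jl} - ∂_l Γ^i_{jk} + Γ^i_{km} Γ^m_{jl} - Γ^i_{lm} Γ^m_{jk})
Non-zero Christoffel symbols (Γ^k_{ij} = Γ^k_{ji}):
Γ^θ_{φ φ} = -sin(2*θ)/2
Γ^φ_{θ φ} = 1/tan(θ)
R^θ_{φ φ θ} = ∂_φ Γ^θ_{φ θ} - ∂_θ Γ^θ_{φ φ} + Γ^θ_{φ m} Γ^m_{φ θ} - Γ^θ_{θ m} Γ^m_{φ φ}
  = (0) - (-cos(2*θ)) + (-cos(θ)^2) - (0) = -sin(θ)^2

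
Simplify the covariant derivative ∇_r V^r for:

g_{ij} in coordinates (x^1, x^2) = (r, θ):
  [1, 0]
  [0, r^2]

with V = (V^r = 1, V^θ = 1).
Non-zero Christoffel symbols:
Γ^r_{θ θ} = -r
Γ^θ_{r θ} = 1/r
∇_r V^r = ∂_r V^r + Γ^r_{r j} V^j
  = (0) + (0)(1) + (0)(1)
  = 0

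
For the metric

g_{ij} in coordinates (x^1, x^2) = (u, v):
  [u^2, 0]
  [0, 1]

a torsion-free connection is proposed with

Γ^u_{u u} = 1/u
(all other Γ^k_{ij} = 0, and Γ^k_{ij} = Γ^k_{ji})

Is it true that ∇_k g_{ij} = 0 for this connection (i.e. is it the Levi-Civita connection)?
Using ∇_k g_{ij} = ∂_k g_{ij} - Γ^m_{ki} g_{mj} - Γ^m_{kj} g_{im}:
e.g. ∇_u g_{uu} = (2*u) - (u) - (u) = 0
Every component ∇_k g_{ij} vanishes: the connection is metric compatible.
Yes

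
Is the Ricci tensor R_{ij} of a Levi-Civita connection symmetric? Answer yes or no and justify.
R_{ij} = R^k_{ikj}; the pair symmetry R_{kilj} = R_{ljki} gives R_{ij} = R_{ji}.
Yes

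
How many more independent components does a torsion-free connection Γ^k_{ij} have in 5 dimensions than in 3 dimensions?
Independent components in n dimensions: n × n(n+1)/2 = n^2(n+1)/2.
5D: 5 × 15 = 75
3D: 3 × 6 = 18
Difference = 75 - 18 = 57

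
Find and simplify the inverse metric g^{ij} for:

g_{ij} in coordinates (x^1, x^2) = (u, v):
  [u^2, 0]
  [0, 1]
The metric is diagonal, so g^{ij} is diagonal with entries 1/g_{ii}: diag(1/(u^2), 1).
g^{ij}:
  [1/u^2, 0]
  [0, 1]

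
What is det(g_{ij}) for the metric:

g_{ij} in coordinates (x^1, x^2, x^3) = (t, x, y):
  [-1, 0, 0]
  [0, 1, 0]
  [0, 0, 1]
Diagonal metric: det(g) = g_{11}·g_{22}·g_{33}
= (-1)·(1)·(1)
det(g) = -1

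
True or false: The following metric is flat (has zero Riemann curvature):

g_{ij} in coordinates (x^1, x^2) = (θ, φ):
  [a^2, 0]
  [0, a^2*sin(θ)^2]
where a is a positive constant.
Non-zero Christoffel symbols:
Γ^θ_{φ φ} = -sin(2*θ)/2
Γ^φ_{θ φ} = 1/tan(θ)
Ricci tensor: R_{θθ} = 1, R_{θφ} = 0, R_{φφ} = sin(θ)^2
The Ricci tensor is non-zero, so the Riemann tensor is non-zero: not flat.
False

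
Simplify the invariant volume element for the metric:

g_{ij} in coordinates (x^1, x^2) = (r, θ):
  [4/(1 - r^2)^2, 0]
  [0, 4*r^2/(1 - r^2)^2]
det(g) = 16*r^2/(1 - r^2)^4
√|det(g)| = 4*r/(r^2 - 1)^2
Volume element: dV = 4*r/(r^2 - 1)^2 dr dθ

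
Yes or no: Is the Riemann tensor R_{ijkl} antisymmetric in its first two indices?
R_{ijkl} = -R_{jikl} (follows from metric compatibility).
Yes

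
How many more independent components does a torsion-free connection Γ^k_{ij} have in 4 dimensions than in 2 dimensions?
Independent components in n dimensions: n × n(n+1)/2 = n^2(n+1)/2.
4D: 4 × 10 = 40
2D: 2 × 3 = 6
Difference = 40 - 6 = 34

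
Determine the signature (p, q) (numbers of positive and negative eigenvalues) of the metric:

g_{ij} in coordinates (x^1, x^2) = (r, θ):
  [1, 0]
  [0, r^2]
The metric is diagonal, so its eigenvalues are the diagonal entries: 1, r^2 (at a generic point, where coordinate-dependent entries are positive).
2 positive, 0 negative.
(2, 0) - Riemannian (positive definite)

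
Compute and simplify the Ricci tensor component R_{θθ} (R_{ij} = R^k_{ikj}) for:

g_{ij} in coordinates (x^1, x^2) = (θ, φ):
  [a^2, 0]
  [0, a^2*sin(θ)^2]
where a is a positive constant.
Non-zero Christoffel symbols (Γ^k_{ij} = Γ^k_{ji}):
Γ^θ_{φ φ} = -sin(2*θ)/2
Γ^φ_{θ φ} = 1/tan(θ)
R^θ_{θ θ θ} = 0 (a repeated index in an antisymmetric pair)
R^φ_{θ φ θ} = ∂_φ Γ^φ_{θ θ} - ∂_θ Γ^φ_{θ φ} + Γ^φ_{φ m} Γ^m_{θ θ} - Γ^φ_{θ m} Γ^m_{θ φ}
  = (0) - (-1/sin(θ)^2) + (0) - (1/tan(θ)^2) = 1
R_{θθ} = R^θ_{θ θ θ} + R^φ_{θ φ θ} = (0) + (1) = 1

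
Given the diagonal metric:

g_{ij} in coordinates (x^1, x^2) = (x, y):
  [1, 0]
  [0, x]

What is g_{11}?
With x^1 = x, x^2 = y, g_{11} = g_{xx} is the row-1, column-1 entry of the matrix.
g_{11} = 1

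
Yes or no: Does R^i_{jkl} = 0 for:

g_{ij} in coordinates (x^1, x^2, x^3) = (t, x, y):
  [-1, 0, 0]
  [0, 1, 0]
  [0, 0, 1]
All metric components are constant, so every Christoffel symbol vanishes and R^i_{jkl} = 0.
Yes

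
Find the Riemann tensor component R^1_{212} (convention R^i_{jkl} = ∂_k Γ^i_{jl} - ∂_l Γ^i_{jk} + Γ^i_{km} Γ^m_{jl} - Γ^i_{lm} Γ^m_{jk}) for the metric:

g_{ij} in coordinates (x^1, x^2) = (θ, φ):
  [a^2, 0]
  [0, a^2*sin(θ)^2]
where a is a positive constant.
Non-zero Christoffel symbols (Γ^k_{ij} = Γ^k_{ji}):
Γ^θ_{φ φ} = -sin(2*θ)/2
Γ^φ_{θ φ} = 1/tan(θ)
R^θ_{φ θ φ} = ∂_θ Γ^θ_{φ φ} - ∂_φ Γ^θ_{φ θ} + Γ^θ_{θ m} Γ^m_{φ φ} - Γ^θ_{φ m} Γ^m_{φ θ}
  = (-cos(2*θ)) - (0) + (0) - (-cos(θ)^2) = sin(θ)^2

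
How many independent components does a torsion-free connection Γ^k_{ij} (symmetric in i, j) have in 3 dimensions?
Γ^k_{ij} has n choices for the upper index and n(n+1)/2 independent symmetric lower index pairs.
Total = 3 × 3×4/2 = 3 × 6 = 18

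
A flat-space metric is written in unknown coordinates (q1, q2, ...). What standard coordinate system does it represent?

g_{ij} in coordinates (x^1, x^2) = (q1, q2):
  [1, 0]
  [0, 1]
All components are constant and the metric is the identity, i.e. orthonormal rectilinear coordinates.
Cartesian (2D) coordinates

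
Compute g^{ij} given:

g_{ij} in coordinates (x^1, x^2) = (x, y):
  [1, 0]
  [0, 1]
The metric is diagonal, so g^{ij} is diagonal with entries 1/g_{ii}: diag(1, 1).
g^{ij}:
  [1, 0]
  [0, 1]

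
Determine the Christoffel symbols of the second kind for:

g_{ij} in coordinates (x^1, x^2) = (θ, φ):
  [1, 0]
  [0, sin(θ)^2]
Using Γ^k_{ij} = (1/2) g^{km} (∂_i g_{mj} + ∂_j g_{mi} - ∂_m g_{ij}); the metric is diagonal, so only the m = k term contributes.
Non-zero symbols (using the symmetry Γ^k_{ij} = Γ^k_{ji}):
Γ^θ_{φ φ} = (1/2) g^{θθ} (∂_φ g_{θφ} + ∂_φ g_{θφ} - ∂_θ g_{φφ}) = (1/2)(1)((0) + (0) - (sin(2*θ))) = -sin(2*θ)/2
Γ^φ_{θ φ} = (1/2) g^{φφ} (∂_θ g_{φφ} + ∂_φ g_{φθ} - ∂_φ g_{θφ}) = (1/2)(1/sin(θ)^2)((sin(2*θ)) + (0) - (0)) = 1/tan(θ)
All other Christoffel symbols are zero.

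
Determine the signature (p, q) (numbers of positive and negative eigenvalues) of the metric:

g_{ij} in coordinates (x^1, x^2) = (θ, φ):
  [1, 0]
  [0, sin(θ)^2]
The metric is diagonal, so its eigenvalues are the diagonal entries: 1, sin(θ)^2 (at a generic point, where coordinate-dependent entries are positive).
2 positive, 0 negative.
(2, 0) - Riemannian (positive definite)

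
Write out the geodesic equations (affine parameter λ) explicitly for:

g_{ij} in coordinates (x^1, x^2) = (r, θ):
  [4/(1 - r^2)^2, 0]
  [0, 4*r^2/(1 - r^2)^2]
Geodesic equation: d^2x^k/dλ^2 + Γ^k_{ij} (dx^i/dλ)(dx^j/dλ) = 0.
Non-zero Christoffel symbols:
Γ^r_{r r} = 2*r/(1 - r^2)
Γ^r_{θ θ} = (r^3 + r)/(r^2 - 1)
Γ^θ_{r θ} = (-r^2 - 1)/(r^3 - r)
Substituting (the symmetric pair Γ^k_{ij}, Γ^k_{ji} combines into a factor 2):
d^2r/dλ^2 + (2*r/(1 - r^2)) (dr/dλ)^2 + ((r^3 + r)/(r^2 - 1)) (dθ/dλ)^2 = 0
d^2θ/dλ^2 + ((-2*r^2 - 2)/(r^3 - r)) (dr/dλ)(dθ/dλ) = 0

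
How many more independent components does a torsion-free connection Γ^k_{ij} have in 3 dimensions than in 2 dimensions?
Independent components in n dimensions: n × n(n+1)/2 = n^2(n+1)/2.
3D: 3 × 6 = 18
2D: 2 × 3 = 6
Difference = 18 - 6 = 12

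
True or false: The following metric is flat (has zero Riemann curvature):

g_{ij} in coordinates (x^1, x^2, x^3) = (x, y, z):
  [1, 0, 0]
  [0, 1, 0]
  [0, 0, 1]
All metric components are constant, so every Christoffel symbol vanishes and R^i_{jkl} = 0.
True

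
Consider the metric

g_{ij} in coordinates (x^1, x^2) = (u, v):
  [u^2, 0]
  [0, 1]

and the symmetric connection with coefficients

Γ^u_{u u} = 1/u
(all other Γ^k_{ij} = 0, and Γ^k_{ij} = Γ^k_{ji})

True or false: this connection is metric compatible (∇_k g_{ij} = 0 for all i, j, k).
Using ∇_k g_{ij} = ∂_k g_{ij} - Γ^m_{ki} g_{mj} - Γ^m_{kj} g_{im}:
e.g. ∇_u g_{uu} = (2*u) - (u) - (u) = 0
Every component ∇_k g_{ij} vanishes: the connection is metric compatible.
True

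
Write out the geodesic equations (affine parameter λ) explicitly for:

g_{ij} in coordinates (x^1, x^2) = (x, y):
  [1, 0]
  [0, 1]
Geodesic equation: d^2x^k/dλ^2 + Γ^k_{ij} (dx^i/dλ)(dx^j/dλ) = 0.
All Christoffel symbols vanish, so the geodesics are straight lines:
d^2x/dλ^2 = 0
d^2y/dλ^2 = 0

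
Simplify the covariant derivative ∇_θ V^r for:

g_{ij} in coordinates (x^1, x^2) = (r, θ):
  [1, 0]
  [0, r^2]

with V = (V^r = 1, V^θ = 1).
Non-zero Christoffel symbols:
Γ^r_{θ θ} = -r
Γ^θ_{r θ} = 1/r
∇_θ V^r = ∂_θ V^r + Γ^r_{θ j} V^j
  = (0) + (0)(1) + (-r)(1)
  = -r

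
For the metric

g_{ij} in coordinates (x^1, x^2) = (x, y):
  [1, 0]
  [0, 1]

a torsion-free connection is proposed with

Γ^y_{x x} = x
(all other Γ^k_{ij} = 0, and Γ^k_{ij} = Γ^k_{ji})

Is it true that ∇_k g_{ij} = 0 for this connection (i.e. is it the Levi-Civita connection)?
Using ∇_k g_{ij} = ∂_k g_{ij} - Γ^m_{ki} g_{mj} - Γ^m_{kj} g_{im}:
∇_x g_{xy} = (0) - (x) - (0) = -x ≠ 0
So the connection is not metric compatible (it is not the Levi-Civita connection).
No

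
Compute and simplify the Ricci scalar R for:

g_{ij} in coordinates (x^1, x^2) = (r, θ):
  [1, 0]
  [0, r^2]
Non-zero Christoffel symbols (Γ^k_{ij} = Γ^k_{ji}):
Γ^r_{θ θ} = -r
Γ^θ_{r θ} = 1/r
Ricci tensor (R_{ij} = R^k_{ikj}): R_{rr} = 0, R_{rθ} = 0, R_{θθ} = 0
Inverse metric: g^{rr} = 1, g^{θθ} = 1/r^2
R = g^{ij} R_{ij} = (1)(0) + (1/r^2)(0) = 0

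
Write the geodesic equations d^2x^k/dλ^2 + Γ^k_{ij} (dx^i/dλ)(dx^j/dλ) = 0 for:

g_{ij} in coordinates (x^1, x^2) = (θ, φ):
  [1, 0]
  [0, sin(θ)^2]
Geodesic equation: d^2x^k/dλ^2 + Γ^k_{ij} (dx^i/dλ)(dx^j/dλ) = 0.
Non-zero Christoffel symbols:
Γ^θ_{φ φ} = -sin(2*θ)/2
Γ^φ_{θ φ} = 1/tan(θ)
Substituting (the symmetric pair Γ^k_{ij}, Γ^k_{ji} combines into a factor 2):
d^2θ/dλ^2 - (sin(2*θ)/2) (dφ/dλ)^2 = 0
d^2φ/dλ^2 + (2/tan(θ)) (dθ/dλ)(dφ/dλ) = 0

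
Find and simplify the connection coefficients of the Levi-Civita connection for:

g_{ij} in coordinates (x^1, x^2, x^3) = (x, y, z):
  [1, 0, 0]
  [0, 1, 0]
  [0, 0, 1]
Using Γ^k_{ij} = (1/2) g^{km} (∂_i g_{mj} + ∂_j g_{mi} - ∂_m g_{ij}); the metric is diagonal, so only the m = k term contributes.
Every metric component is constant, so all ∂_m g_{ij} = 0 and every Christoffel symbol vanishes.
All Christoffel symbols are zero.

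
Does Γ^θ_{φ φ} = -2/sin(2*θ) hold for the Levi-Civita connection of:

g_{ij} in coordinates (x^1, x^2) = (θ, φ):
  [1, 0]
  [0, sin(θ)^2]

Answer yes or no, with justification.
Γ^θ_{φ φ} = (1/2) g^{θθ} (∂_φ g_{θφ} + ∂_φ g_{θφ} - ∂_θ g_{φφ}) = (1/2)(1)((0) + (0) - (sin(2*θ))) = -sin(2*θ)/2
This differs from the proposed value -2/sin(2*θ).
No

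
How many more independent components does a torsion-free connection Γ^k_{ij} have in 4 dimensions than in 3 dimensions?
Independent components in n dimensions: n × n(n+1)/2 = n^2(n+1)/2.
4D: 4 × 10 = 40
3D: 3 × 6 = 18
Difference = 40 - 18 = 22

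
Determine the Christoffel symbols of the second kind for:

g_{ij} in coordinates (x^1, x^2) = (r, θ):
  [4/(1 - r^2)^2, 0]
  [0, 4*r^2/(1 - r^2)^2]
Using Γ^k_{ij} = (1/2) g^{km} (∂_i g_{mj} + ∂_j g_{mi} - ∂_m g_{ij}); the metric is diagonal, so only the m = k term contributes.
Non-zero symbols (using the symmetry Γ^k_{ij} = Γ^k_{ji}):
Γ^r_{r r} = (1/2) g^{rr} (∂_r g_{rr} + ∂_r g_{rr} - ∂_r g_{rr}) = (1/2)((1 - r^2)^2/4)((16*r/(1 - r^2)^3) + (16*r/(1 - r^2)^3) - (16*r/(1 - r^2)^3)) = 2*r/(1 - r^2)
Γ^r_{θ θ} = (1/2) g^{rr} (∂_θ g_{rθ} + ∂_θ g_{rθ} - ∂_r g_{θθ}) = (1/2)((1 - r^2)^2/4)((0) + (0) - (-8*(r^3 + r)/(r^2 - 1)^3)) = (r^3 + r)/(r^2 - 1)
Γ^θ_{r θ} = (1/2) g^{θθ} (∂_r g_{θθ} + ∂_θ g_{θr} - ∂_θ g_{rθ}) = (1/2)((1 - r^2)^2/(4*r^2))((-8*(r^3 + r)/(r^2 - 1)^3) + (0) - (0)) = (-r^2 - 1)/(r^3 - r)
All other Christoffel symbols are zero.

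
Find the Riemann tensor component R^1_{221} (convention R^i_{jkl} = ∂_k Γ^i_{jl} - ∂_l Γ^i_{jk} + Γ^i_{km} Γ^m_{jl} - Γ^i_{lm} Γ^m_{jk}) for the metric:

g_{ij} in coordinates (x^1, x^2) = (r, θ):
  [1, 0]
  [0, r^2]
Non-zero Christoffel symbols (Γ^k_{ij} = Γ^k_{ji}):
Γ^r_{θ θ} = -r
Γ^θ_{r θ} = 1/r
R^r_{θ θ r} = ∂_θ Γ^r_{θ r} - ∂_r Γ^r_{θ θ} + Γ^r_{θ m} Γ^m_{θ r} - Γ^r_{r m} Γ^m_{θ θ}
  = (0) - (-1) + (-1) - (0) = 0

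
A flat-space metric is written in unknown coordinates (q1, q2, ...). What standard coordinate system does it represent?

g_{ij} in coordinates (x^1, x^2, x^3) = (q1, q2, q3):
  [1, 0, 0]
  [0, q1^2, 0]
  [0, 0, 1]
The line element ds^2 = dq1^2 + q1^2 dq2^2 + dq3^2 is dr^2 + r^2 dθ^2 + dz^2 with q1 = r, q2 = θ, q3 = z.
cylindrical coordinates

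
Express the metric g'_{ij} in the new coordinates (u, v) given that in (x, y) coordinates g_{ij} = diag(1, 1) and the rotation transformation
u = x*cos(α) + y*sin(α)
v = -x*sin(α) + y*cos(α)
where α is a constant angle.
Invert the transformation: x = u*cos(α) - v*sin(α), y = u*sin(α) + v*cos(α)
g'_{ij} = (∂x^k/∂x'^i)(∂x^l/∂x'^j) g_{kl}; with g_{kl} = δ_{kl} this is Σ_k (∂x^k/∂x'^i)(∂x^k/∂x'^j).
Jacobian: ∂x/∂u = cos(α), ∂x/∂v = -sin(α), ∂y/∂u = sin(α), ∂y/∂v = cos(α)
g'_{uu} = (cos(α))(cos(α)) + (sin(α))(sin(α)) = 1
g'_{uv} = (cos(α))(-sin(α)) + (sin(α))(cos(α)) = 0
g'_{vv} = (-sin(α))(-sin(α)) + (cos(α))(cos(α)) = 1
g'_{ij} = diag(1, 1)
The Euclidean metric is invariant under rotations.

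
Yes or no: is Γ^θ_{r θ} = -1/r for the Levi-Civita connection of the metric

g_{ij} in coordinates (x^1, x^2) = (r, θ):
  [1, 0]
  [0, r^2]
Γ^θ_{r θ} = (1/2) g^{θθ} (∂_r g_{θθ} + ∂_θ g_{θr} - ∂_θ g_{rθ}) = (1/2)(1/r^2)((2*r) + (0) - (0)) = 1/r
This differs from the proposed value -1/r.
No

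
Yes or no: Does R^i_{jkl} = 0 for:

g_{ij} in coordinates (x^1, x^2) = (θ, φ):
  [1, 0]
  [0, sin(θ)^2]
Non-zero Christoffel symbols:
Γ^θ_{φ φ} = -sin(2*θ)/2
Γ^φ_{θ φ} = 1/tan(θ)
Ricci tensor: R_{θθ} = 1, R_{θφ} = 0, R_{φφ} = sin(θ)^2
The Ricci tensor is non-zero, so the Riemann tensor is non-zero: not flat.
No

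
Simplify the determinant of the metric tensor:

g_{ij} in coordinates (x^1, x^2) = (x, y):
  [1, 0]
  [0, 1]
For a 2×2 metric: det(g) = g_{11}·g_{22} - g_{12}·g_{21}
= (1)·(1) - (0)·(0)
= 1 - 0
det(g) = 1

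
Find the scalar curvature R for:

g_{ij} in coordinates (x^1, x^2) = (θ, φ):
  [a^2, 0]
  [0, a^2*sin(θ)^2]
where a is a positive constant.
Non-zero Christoffel symbols (Γ^k_{ij} = Γ^k_{ji}):
Γ^θ_{φ φ} = -sin(2*θ)/2
Γ^φ_{θ φ} = 1/tan(θ)
Ricci tensor (R_{ij} = R^k_{ikj}): R_{θθ} = 1, R_{θφ} = 0, R_{φφ} = sin(θ)^2
Inverse metric: g^{θθ} = 1/a^2, g^{φφ} = 1/(a^2*sin(θ)^2)
R = g^{ij} R_{ij} = (1/a^2)(1) + (1/(a^2*sin(θ)^2))(sin(θ)^2) = 2/a^2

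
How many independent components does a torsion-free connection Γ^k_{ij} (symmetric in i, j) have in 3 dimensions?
Γ^k_{ij} has n choices for the upper index and n(n+1)/2 independent symmetric lower index pairs.
Total = 3 × 3×4/2 = 3 × 6 = 18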